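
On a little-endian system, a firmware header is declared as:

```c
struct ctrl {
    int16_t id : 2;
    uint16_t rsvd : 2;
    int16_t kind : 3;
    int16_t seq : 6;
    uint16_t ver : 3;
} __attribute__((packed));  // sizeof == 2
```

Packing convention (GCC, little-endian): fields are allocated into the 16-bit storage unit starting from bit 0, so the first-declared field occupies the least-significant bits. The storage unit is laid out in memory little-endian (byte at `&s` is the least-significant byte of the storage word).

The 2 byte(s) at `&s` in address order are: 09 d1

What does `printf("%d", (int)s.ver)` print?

6

[0]=0x09 [1]=0xd1 (little-endian) → word 0xd109
id:2 @ bit 0 → (0xd109>>0)&0x3 = 0x1
rsvd:2 @ bit 2 → (0xd109>>2)&0x3 = 0x2
kind:3 @ bit 4 → (0xd109>>4)&0x7 = 0x0
seq:6 @ bit 7 → (0xd109>>7)&0x3f = 0x22
ver:3 @ bit 13 → (0xd109>>13)&0x7 = 0x6  ←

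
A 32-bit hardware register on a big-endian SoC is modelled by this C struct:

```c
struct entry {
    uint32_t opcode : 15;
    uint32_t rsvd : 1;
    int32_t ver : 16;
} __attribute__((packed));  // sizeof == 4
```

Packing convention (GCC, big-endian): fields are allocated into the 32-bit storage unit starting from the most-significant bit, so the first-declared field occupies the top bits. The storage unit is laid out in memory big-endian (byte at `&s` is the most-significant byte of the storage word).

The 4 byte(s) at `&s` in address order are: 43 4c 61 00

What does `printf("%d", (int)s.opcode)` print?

8614

[0]=0x43 [1]=0x4c [2]=0x61 [3]=0x00 (big-endian) → word 0x434c6100
opcode:15 @ bit 17 → (0x434c6100>>17)&0x7fff = 0x21a6  ←
rsvd:1 @ bit 16 → (0x434c6100>>16)&0x1 = 0x0
ver:16 @ bit 0 → (0x434c6100>>0)&0xffff = 0x6100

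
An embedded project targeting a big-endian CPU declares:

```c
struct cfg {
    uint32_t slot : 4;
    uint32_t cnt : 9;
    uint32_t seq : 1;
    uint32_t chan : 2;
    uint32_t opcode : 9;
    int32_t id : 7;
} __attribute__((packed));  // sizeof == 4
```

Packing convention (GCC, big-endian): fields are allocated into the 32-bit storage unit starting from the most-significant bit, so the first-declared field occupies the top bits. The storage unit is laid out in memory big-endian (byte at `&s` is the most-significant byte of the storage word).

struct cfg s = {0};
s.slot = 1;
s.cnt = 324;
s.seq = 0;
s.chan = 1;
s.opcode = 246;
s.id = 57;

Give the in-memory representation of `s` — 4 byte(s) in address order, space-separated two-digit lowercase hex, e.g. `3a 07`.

1a 21 7b 39

slot (4b) val=1 bits=0x1 at bit 28: 0x10000000
cnt (9b) val=324 bits=0x144 at bit 19: 0x1a200000
seq (1b) val=0 bits=0x0 at bit 18: 0x1a200000
chan (2b) val=1 bits=0x1 at bit 16: 0x1a210000
opcode (9b) val=246 bits=0xf6 at bit 7: 0x1a217b00
id (7b) val=57 bits=0x39 at bit 0: 0x1a217b39
word = 0x1a217b39 → big-endian bytes:
  [0]=0x1a  [1]=0x21  [2]=0x7b  [3]=0x39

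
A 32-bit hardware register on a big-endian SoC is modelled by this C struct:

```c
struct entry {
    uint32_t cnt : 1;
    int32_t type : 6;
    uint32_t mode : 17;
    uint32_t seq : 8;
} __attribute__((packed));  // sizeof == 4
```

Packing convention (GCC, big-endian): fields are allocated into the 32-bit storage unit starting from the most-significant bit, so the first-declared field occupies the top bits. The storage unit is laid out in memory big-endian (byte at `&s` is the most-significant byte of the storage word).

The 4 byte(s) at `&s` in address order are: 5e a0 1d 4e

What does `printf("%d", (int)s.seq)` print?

[0]=0x5e [1]=0xa0 [2]=0x1d [3]=0x4e (big-endian) → word 0x5ea01d4e
cnt [31+:1] = (word>>31) & 0x1 = 0
type [25+:6] = (word>>25) & 0x3f = 47
mode [8+:17] = (word>>8) & 0x1ffff = 40989
seq [0+:8] = (word>>0) & 0xff = 78  ←

78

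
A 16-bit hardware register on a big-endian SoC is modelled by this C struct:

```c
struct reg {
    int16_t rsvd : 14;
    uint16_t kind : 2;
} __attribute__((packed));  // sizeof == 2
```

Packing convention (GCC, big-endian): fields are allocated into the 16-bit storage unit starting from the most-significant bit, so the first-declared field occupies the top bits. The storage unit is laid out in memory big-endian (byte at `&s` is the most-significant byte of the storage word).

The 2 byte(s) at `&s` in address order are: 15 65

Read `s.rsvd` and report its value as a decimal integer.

1369

[0]=0x15 [1]=0x65 (big-endian) → word 0x1565
rsvd:14 @ bit 2 → (0x1565>>2)&0x3fff = 0x559  ←
kind:2 @ bit 0 → (0x1565>>0)&0x3 = 0x1
rsvd signed 14b, MSB=0: value = 1369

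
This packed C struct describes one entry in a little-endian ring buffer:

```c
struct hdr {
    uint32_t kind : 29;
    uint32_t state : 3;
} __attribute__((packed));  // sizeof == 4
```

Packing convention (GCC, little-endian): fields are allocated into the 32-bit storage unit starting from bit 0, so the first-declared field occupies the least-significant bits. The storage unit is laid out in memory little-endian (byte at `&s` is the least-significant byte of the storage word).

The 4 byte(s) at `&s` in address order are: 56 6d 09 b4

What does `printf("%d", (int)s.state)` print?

5

[0]=0x56 [1]=0x6d [2]=0x09 [3]=0xb4 (little-endian) → word 0xb4096d56
kind [0+:29] = (word>>0) & 0x1fffffff = 336162134
state [29+:3] = (word>>29) & 0x7 = 5  ←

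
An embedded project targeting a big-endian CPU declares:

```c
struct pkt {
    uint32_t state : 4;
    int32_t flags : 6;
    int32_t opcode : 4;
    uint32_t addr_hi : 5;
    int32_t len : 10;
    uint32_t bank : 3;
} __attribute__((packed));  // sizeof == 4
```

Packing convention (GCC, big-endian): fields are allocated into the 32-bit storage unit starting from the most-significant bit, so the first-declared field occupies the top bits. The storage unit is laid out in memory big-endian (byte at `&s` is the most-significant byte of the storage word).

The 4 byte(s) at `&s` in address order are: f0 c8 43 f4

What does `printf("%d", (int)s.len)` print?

126

[0]=0xf0 [1]=0xc8 [2]=0x43 [3]=0xf4 (big-endian) → word 0xf0c843f4
state [28+:4] = (word>>28) & 0xf = 15
flags [22+:6] = (word>>22) & 0x3f = 3
opcode [18+:4] = (word>>18) & 0xf = 2
addr_hi [13+:5] = (word>>13) & 0x1f = 2
len [3+:10] = (word>>3) & 0x3ff = 126  ←
bank [0+:3] = (word>>0) & 0x7 = 4
len signed 10b, MSB=0: value = 126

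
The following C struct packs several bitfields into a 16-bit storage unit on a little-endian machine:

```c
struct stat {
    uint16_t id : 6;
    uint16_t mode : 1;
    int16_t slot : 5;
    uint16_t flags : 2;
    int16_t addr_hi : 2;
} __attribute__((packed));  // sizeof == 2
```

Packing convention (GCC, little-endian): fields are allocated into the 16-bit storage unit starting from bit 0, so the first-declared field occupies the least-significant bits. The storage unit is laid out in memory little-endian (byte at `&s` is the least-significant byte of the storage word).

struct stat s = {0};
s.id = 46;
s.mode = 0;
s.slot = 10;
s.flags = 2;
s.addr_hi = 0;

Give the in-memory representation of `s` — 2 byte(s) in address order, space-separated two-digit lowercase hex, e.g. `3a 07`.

2e 25

id:6 = 46 → 0x2e << 0 → word 0x002e
mode:1 = 0 → 0x0 << 6 → word 0x002e
slot:5 = 10 → 0xa << 7 → word 0x052e
flags:2 = 2 → 0x2 << 12 → word 0x252e
addr_hi:2 = 0 → 0x0 << 14 → word 0x252e
word = 0x252e → little-endian bytes:
  [0]=0x2e  [1]=0x25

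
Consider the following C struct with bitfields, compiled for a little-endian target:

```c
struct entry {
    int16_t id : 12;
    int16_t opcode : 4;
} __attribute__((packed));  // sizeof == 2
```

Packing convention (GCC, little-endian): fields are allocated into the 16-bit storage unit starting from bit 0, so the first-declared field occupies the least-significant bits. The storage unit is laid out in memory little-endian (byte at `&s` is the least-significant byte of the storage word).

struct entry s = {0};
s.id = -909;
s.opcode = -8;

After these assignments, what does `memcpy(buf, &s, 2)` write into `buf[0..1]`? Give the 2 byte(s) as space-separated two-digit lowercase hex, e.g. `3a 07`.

73 8c

id:12 = -909 → 0xc73 << 0 → word 0x0c73
opcode:4 = -8 → 0x8 << 12 → word 0x8c73
word = 0x8c73 → little-endian bytes:
  [0]=0x73  [1]=0x8c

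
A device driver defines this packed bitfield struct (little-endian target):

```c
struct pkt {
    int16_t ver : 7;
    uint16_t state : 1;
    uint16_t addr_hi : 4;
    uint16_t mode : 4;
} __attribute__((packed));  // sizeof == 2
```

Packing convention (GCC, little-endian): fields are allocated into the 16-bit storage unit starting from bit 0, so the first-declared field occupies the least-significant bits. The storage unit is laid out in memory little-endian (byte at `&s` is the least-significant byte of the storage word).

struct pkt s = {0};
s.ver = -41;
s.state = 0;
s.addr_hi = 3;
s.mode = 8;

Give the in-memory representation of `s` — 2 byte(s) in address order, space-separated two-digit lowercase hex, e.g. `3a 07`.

ver (7b) val=-41 bits=0x57 at bit 0: 0x0057
state (1b) val=0 bits=0x0 at bit 7: 0x0057
addr_hi (4b) val=3 bits=0x3 at bit 8: 0x0357
mode (4b) val=8 bits=0x8 at bit 12: 0x8357
word = 0x8357 → little-endian bytes:
  [0]=0x57  [1]=0x83

57 83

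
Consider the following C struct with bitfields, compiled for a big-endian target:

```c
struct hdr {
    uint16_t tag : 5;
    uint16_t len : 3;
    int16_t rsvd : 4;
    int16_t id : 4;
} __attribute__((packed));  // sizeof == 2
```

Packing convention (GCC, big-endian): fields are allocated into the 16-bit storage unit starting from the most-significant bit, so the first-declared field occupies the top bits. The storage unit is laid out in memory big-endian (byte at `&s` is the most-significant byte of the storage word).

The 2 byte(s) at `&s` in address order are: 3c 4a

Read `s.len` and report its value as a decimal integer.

4

[0]=0x3c [1]=0x4a (big-endian) → word 0x3c4a
tag [11+:5] = (word>>11) & 0x1f = 7
len [8+:3] = (word>>8) & 0x7 = 4  ←
rsvd [4+:4] = (word>>4) & 0xf = 4
id [0+:4] = (word>>0) & 0xf = 10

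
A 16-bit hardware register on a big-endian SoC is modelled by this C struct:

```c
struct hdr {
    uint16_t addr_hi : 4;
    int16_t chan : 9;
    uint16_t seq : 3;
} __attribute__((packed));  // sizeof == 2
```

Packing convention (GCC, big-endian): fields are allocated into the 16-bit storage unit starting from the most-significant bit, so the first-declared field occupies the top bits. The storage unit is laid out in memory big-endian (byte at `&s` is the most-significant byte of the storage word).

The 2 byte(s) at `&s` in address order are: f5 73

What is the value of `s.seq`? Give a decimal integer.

3

[0]=0xf5 [1]=0x73 (big-endian) → word 0xf573
addr_hi [12+:4] = (word>>12) & 0xf = 15
chan [3+:9] = (word>>3) & 0x1ff = 174
seq [0+:3] = (word>>0) & 0x7 = 3  ←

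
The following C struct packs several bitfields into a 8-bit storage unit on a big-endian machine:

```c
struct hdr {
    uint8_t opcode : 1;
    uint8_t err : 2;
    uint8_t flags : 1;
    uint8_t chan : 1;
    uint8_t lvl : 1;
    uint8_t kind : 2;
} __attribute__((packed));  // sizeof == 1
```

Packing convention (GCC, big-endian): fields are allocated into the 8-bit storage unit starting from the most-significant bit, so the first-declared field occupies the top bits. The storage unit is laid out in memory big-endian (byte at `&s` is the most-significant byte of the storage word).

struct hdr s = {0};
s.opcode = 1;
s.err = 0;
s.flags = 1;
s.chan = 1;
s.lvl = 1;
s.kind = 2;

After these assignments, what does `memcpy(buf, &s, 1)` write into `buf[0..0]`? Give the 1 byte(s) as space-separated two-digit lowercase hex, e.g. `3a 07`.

[7+:1] opcode=1 & 0x1 = 0x1; word=0x80
[5+:2] err=0 & 0x3 = 0x0; word=0x80
[4+:1] flags=1 & 0x1 = 0x1; word=0x90
[3+:1] chan=1 & 0x1 = 0x1; word=0x98
[2+:1] lvl=1 & 0x1 = 0x1; word=0x9c
[0+:2] kind=2 & 0x3 = 0x2; word=0x9e
word = 0x9e → big-endian bytes:
  [0]=0x9e

9e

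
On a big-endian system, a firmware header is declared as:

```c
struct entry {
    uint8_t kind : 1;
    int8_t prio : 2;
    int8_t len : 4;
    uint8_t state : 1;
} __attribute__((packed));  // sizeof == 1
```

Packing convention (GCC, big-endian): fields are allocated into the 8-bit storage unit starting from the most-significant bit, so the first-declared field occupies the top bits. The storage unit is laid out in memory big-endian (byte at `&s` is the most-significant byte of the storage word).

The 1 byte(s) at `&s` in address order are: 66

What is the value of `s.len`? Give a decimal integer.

[0]=0x66 (big-endian) → word 0x66
kind [7+:1] = (word>>7) & 0x1 = 0
prio [5+:2] = (word>>5) & 0x3 = 3
len [1+:4] = (word>>1) & 0xf = 3  ←
state [0+:1] = (word>>0) & 0x1 = 0
len signed 4b, MSB=0: value = 3

3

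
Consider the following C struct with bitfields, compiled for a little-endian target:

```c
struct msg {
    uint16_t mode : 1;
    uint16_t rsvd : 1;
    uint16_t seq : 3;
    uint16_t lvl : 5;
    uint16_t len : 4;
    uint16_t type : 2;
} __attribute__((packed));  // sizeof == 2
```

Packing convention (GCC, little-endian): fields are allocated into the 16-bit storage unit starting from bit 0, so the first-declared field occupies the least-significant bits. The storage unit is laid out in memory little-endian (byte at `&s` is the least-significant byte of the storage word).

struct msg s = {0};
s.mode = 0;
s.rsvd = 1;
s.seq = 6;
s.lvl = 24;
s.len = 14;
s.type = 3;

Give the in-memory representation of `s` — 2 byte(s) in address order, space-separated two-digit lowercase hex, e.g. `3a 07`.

mode:1 = 0 → 0x0 << 0 → word 0x0000
rsvd:1 = 1 → 0x1 << 1 → word 0x0002
seq:3 = 6 → 0x6 << 2 → word 0x001a
lvl:5 = 24 → 0x18 << 5 → word 0x031a
len:4 = 14 → 0xe << 10 → word 0x3b1a
type:2 = 3 → 0x3 << 14 → word 0xfb1a
word = 0xfb1a → little-endian bytes:
  [0]=0x1a  [1]=0xfb

1a fb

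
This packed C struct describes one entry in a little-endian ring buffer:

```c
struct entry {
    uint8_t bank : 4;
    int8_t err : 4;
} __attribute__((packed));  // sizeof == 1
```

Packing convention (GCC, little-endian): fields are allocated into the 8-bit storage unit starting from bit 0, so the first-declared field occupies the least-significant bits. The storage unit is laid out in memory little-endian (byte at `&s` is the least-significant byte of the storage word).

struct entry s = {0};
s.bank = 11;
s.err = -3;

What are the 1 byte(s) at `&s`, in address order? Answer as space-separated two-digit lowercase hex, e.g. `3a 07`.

[0+:4] bank=11 & 0xf = 0xb; word=0x0b
[4+:4] err=-3 & 0xf = 0xd; word=0xdb
word = 0xdb → little-endian bytes:
  [0]=0xdb

db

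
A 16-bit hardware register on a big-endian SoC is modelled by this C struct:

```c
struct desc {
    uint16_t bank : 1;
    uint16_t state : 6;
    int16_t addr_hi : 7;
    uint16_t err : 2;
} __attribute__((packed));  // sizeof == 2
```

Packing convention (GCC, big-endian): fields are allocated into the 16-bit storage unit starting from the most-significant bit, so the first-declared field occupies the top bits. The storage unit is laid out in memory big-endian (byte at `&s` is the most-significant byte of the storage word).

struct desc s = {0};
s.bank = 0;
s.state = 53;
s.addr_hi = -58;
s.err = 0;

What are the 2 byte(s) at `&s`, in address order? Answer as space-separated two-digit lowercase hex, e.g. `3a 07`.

[15+:1] bank=0 & 0x1 = 0x0; word=0x0000
[9+:6] state=53 & 0x3f = 0x35; word=0x6a00
[2+:7] addr_hi=-58 & 0x7f = 0x46; word=0x6b18
[0+:2] err=0 & 0x3 = 0x0; word=0x6b18
word = 0x6b18 → big-endian bytes:
  [0]=0x6b  [1]=0x18

6b 18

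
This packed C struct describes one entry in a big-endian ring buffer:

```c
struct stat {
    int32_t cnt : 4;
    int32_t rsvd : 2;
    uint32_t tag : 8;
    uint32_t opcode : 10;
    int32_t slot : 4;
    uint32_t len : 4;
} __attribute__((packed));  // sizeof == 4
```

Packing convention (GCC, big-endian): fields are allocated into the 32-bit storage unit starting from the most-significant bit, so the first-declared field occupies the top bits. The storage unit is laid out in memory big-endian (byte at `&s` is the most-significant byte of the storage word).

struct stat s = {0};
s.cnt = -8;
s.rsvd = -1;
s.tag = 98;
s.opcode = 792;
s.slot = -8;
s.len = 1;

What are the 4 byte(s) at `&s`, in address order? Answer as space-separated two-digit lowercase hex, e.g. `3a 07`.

8d 8b 18 81

[28+:4] cnt=-8 & 0xf = 0x8; word=0x80000000
[26+:2] rsvd=-1 & 0x3 = 0x3; word=0x8c000000
[18+:8] tag=98 & 0xff = 0x62; word=0x8d880000
[8+:10] opcode=792 & 0x3ff = 0x318; word=0x8d8b1800
[4+:4] slot=-8 & 0xf = 0x8; word=0x8d8b1880
[0+:4] len=1 & 0xf = 0x1; word=0x8d8b1881
word = 0x8d8b1881 → big-endian bytes:
  [0]=0x8d  [1]=0x8b  [2]=0x18  [3]=0x81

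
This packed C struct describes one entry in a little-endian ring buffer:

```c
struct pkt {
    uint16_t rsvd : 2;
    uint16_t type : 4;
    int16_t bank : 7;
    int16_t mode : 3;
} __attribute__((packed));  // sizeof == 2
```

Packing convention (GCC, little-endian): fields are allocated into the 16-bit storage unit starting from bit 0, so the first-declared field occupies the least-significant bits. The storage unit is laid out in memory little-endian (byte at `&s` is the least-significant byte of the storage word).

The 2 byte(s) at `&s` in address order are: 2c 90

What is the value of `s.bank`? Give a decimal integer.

-64

[0]=0x2c [1]=0x90 (little-endian) → word 0x902c
rsvd [0+:2] = (word>>0) & 0x3 = 0
type [2+:4] = (word>>2) & 0xf = 11
bank [6+:7] = (word>>6) & 0x7f = 64  ←
mode [13+:3] = (word>>13) & 0x7 = 4
bank signed 7b, MSB=1: 64 - 128 = -64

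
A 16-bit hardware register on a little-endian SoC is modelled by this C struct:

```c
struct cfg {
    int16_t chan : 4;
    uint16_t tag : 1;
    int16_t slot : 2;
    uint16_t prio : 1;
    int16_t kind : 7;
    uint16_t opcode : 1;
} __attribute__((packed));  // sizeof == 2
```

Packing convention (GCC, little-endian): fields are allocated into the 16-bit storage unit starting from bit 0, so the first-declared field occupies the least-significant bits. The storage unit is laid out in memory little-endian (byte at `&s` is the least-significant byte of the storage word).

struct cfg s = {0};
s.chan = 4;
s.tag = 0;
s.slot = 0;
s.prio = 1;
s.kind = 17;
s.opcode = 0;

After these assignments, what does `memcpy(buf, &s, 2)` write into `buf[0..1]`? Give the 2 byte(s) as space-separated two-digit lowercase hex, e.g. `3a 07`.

chan (4b) val=4 bits=0x4 at bit 0: 0x0004
tag (1b) val=0 bits=0x0 at bit 4: 0x0004
slot (2b) val=0 bits=0x0 at bit 5: 0x0004
prio (1b) val=1 bits=0x1 at bit 7: 0x0084
kind (7b) val=17 bits=0x11 at bit 8: 0x1184
opcode (1b) val=0 bits=0x0 at bit 15: 0x1184
word = 0x1184 → little-endian bytes:
  [0]=0x84  [1]=0x11

84 11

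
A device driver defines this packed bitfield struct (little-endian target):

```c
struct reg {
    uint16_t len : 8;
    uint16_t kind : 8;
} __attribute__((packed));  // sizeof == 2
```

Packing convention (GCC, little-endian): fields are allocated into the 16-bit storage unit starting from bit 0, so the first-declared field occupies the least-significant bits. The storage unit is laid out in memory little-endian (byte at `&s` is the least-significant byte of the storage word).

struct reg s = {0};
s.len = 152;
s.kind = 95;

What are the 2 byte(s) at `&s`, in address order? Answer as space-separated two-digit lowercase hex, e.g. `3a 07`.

98 5f

len (8b) val=152 bits=0x98 at bit 0: 0x0098
kind (8b) val=95 bits=0x5f at bit 8: 0x5f98
word = 0x5f98 → little-endian bytes:
  [0]=0x98  [1]=0x5f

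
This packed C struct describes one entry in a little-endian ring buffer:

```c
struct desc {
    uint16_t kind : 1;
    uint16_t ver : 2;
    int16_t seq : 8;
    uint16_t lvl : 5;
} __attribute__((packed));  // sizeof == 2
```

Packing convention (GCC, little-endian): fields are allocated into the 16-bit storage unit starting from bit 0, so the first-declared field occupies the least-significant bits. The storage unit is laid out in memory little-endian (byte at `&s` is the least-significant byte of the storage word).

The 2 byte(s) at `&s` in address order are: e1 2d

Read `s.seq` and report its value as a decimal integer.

[0]=0xe1 [1]=0x2d (little-endian) → word 0x2de1
kind [0+:1] = (word>>0) & 0x1 = 1
ver [1+:2] = (word>>1) & 0x3 = 0
seq [3+:8] = (word>>3) & 0xff = 188  ←
lvl [11+:5] = (word>>11) & 0x1f = 5
seq signed 8b, MSB=1: 188 - 256 = -68

-68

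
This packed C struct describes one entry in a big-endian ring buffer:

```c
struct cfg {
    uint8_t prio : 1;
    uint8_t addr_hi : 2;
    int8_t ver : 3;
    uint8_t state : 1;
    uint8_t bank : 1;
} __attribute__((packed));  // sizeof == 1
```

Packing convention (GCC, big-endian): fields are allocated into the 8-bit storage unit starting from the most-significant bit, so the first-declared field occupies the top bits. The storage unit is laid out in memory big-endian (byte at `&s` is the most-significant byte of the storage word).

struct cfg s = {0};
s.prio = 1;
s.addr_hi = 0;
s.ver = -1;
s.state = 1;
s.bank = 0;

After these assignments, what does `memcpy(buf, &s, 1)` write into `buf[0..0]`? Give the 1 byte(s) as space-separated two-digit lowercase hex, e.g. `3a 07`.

9e

prio:1 = 1 → 0x1 << 7 → word 0x80
addr_hi:2 = 0 → 0x0 << 5 → word 0x80
ver:3 = -1 → 0x7 << 2 → word 0x9c
state:1 = 1 → 0x1 << 1 → word 0x9e
bank:1 = 0 → 0x0 << 0 → word 0x9e
word = 0x9e → big-endian bytes:
  [0]=0x9e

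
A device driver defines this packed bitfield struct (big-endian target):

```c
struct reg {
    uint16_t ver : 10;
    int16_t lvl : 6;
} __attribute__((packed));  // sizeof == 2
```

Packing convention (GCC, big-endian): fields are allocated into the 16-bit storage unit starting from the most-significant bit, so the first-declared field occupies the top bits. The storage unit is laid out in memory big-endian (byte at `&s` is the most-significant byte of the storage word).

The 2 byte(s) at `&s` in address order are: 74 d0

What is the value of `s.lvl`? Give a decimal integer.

16

[0]=0x74 [1]=0xd0 (big-endian) → word 0x74d0
ver [6+:10] = (word>>6) & 0x3ff = 467
lvl [0+:6] = (word>>0) & 0x3f = 16  ←
lvl signed 6b, MSB=0: value = 16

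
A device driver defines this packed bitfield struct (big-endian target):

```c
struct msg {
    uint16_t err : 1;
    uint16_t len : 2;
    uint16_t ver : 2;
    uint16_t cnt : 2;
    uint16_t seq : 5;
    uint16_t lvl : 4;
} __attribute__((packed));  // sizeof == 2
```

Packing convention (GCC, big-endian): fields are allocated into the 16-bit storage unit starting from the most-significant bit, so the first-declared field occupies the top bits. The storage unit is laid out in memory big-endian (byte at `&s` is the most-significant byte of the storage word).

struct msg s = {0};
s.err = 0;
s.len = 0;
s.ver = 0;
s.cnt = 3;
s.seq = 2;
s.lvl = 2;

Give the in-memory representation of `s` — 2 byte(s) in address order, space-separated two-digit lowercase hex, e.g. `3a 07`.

[15+:1] err=0 & 0x1 = 0x0; word=0x0000
[13+:2] len=0 & 0x3 = 0x0; word=0x0000
[11+:2] ver=0 & 0x3 = 0x0; word=0x0000
[9+:2] cnt=3 & 0x3 = 0x3; word=0x0600
[4+:5] seq=2 & 0x1f = 0x2; word=0x0620
[0+:4] lvl=2 & 0xf = 0x2; word=0x0622
word = 0x0622 → big-endian bytes:
  [0]=0x06  [1]=0x22

06 22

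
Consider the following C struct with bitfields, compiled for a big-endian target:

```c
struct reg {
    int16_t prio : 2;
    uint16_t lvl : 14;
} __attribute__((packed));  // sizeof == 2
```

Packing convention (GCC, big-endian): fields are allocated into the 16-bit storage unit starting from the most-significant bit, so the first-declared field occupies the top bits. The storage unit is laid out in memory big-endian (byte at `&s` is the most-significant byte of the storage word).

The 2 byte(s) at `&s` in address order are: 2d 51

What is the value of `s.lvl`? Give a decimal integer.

[0]=0x2d [1]=0x51 (big-endian) → word 0x2d51
prio:2 @ bit 14 → (0x2d51>>14)&0x3 = 0x0
lvl:14 @ bit 0 → (0x2d51>>0)&0x3fff = 0x2d51  ←

11601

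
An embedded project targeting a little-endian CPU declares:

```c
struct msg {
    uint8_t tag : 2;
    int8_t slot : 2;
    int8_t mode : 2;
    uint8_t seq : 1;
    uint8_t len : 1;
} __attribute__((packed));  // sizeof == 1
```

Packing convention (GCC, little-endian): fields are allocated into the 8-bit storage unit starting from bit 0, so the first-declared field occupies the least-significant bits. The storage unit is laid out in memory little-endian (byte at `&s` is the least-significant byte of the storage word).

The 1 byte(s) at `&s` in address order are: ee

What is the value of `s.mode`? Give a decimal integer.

[0]=0xee (little-endian) → word 0xee
tag:2 @ bit 0 → (0xee>>0)&0x3 = 0x2
slot:2 @ bit 2 → (0xee>>2)&0x3 = 0x3
mode:2 @ bit 4 → (0xee>>4)&0x3 = 0x2  ←
seq:1 @ bit 6 → (0xee>>6)&0x1 = 0x1
len:1 @ bit 7 → (0xee>>7)&0x1 = 0x1
mode signed 2b, MSB=1: 2 - 4 = -2

-2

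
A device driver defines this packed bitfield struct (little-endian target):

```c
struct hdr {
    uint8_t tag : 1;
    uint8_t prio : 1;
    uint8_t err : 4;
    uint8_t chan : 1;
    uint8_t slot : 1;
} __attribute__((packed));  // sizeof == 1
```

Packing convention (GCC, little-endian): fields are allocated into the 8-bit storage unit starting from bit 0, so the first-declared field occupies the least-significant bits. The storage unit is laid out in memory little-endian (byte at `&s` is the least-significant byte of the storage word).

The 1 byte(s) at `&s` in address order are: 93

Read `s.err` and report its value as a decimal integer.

[0]=0x93 (little-endian) → word 0x93
tag:1 @ bit 0 → (0x93>>0)&0x1 = 0x1
prio:1 @ bit 1 → (0x93>>1)&0x1 = 0x1
err:4 @ bit 2 → (0x93>>2)&0xf = 0x4  ←
chan:1 @ bit 6 → (0x93>>6)&0x1 = 0x0
slot:1 @ bit 7 → (0x93>>7)&0x1 = 0x1

4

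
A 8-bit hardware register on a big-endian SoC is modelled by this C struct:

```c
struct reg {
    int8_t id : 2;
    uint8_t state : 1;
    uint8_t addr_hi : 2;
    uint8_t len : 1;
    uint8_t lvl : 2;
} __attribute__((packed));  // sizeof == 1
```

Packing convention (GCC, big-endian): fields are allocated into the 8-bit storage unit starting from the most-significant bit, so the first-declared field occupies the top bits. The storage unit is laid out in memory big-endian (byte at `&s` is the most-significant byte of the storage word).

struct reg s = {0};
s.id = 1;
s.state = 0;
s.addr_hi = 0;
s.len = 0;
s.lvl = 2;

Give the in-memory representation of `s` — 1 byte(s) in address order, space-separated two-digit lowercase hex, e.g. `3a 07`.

42

id (2b) val=1 bits=0x1 at bit 6: 0x40
state (1b) val=0 bits=0x0 at bit 5: 0x40
addr_hi (2b) val=0 bits=0x0 at bit 3: 0x40
len (1b) val=0 bits=0x0 at bit 2: 0x40
lvl (2b) val=2 bits=0x2 at bit 0: 0x42
word = 0x42 → big-endian bytes:
  [0]=0x42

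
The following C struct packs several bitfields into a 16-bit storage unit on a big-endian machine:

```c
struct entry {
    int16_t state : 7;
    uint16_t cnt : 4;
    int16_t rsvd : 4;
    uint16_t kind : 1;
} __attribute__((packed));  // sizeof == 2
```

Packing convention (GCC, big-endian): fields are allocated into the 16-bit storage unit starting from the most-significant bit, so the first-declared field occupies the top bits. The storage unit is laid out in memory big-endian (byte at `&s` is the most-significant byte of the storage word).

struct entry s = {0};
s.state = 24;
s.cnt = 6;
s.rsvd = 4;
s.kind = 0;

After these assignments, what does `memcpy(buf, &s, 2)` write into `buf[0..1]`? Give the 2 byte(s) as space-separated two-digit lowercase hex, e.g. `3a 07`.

state:7 = 24 → 0x18 << 9 → word 0x3000
cnt:4 = 6 → 0x6 << 5 → word 0x30c0
rsvd:4 = 4 → 0x4 << 1 → word 0x30c8
kind:1 = 0 → 0x0 << 0 → word 0x30c8
word = 0x30c8 → big-endian bytes:
  [0]=0x30  [1]=0xc8

30 c8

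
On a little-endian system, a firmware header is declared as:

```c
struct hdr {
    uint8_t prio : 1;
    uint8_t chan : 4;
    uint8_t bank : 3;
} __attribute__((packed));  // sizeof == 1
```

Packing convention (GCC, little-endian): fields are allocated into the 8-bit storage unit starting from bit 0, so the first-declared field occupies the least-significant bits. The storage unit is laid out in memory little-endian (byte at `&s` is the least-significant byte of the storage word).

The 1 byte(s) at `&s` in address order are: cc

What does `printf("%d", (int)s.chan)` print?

6

[0]=0xcc (little-endian) → word 0xcc
prio:1 @ bit 0 → (0xcc>>0)&0x1 = 0x0
chan:4 @ bit 1 → (0xcc>>1)&0xf = 0x6  ←
bank:3 @ bit 5 → (0xcc>>5)&0x7 = 0x6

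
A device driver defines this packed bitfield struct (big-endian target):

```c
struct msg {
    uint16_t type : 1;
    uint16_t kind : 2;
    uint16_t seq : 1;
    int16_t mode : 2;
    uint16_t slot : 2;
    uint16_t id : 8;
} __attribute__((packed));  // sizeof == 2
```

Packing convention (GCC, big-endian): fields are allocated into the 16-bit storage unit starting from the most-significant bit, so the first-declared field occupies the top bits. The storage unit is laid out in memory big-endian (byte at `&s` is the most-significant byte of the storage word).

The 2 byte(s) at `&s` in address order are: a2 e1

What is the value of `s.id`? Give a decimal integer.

225

[0]=0xa2 [1]=0xe1 (big-endian) → word 0xa2e1
type [15+:1] = (word>>15) & 0x1 = 1
kind [13+:2] = (word>>13) & 0x3 = 1
seq [12+:1] = (word>>12) & 0x1 = 0
mode [10+:2] = (word>>10) & 0x3 = 0
slot [8+:2] = (word>>8) & 0x3 = 2
id [0+:8] = (word>>0) & 0xff = 225  ←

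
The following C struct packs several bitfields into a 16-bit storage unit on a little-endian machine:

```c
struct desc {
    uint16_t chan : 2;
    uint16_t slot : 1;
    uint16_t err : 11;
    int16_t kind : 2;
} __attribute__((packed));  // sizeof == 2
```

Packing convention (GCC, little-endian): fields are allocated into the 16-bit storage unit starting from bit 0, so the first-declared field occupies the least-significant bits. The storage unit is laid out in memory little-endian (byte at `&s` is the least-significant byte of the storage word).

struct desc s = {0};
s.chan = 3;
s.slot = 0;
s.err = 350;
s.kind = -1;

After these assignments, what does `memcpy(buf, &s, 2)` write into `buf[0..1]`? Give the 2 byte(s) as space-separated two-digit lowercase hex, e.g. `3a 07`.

chan:2 = 3 → 0x3 << 0 → word 0x0003
slot:1 = 0 → 0x0 << 2 → word 0x0003
err:11 = 350 → 0x15e << 3 → word 0x0af3
kind:2 = -1 → 0x3 << 14 → word 0xcaf3
word = 0xcaf3 → little-endian bytes:
  [0]=0xf3  [1]=0xca

f3 ca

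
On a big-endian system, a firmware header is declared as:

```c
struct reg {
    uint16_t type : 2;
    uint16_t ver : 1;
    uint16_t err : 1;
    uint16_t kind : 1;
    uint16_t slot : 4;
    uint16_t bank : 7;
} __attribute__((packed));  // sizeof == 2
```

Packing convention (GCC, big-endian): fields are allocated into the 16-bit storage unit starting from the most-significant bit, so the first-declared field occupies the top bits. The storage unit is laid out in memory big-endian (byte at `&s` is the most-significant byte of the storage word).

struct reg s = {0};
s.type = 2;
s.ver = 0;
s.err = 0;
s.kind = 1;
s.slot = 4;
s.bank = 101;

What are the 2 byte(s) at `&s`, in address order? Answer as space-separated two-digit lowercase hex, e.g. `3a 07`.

8a 65

type:2 = 2 → 0x2 << 14 → word 0x8000
ver:1 = 0 → 0x0 << 13 → word 0x8000
err:1 = 0 → 0x0 << 12 → word 0x8000
kind:1 = 1 → 0x1 << 11 → word 0x8800
slot:4 = 4 → 0x4 << 7 → word 0x8a00
bank:7 = 101 → 0x65 << 0 → word 0x8a65
word = 0x8a65 → big-endian bytes:
  [0]=0x8a  [1]=0x65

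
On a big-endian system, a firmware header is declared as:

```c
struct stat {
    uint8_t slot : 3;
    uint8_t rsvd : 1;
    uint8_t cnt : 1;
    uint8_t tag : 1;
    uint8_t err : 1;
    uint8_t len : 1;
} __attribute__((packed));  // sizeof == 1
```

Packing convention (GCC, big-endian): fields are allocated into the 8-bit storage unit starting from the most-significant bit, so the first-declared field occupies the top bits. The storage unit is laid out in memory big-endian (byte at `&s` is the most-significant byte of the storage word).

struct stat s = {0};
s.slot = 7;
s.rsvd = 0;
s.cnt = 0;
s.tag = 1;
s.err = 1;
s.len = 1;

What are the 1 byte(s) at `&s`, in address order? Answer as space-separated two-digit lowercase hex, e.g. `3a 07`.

slot:3 = 7 → 0x7 << 5 → word 0xe0
rsvd:1 = 0 → 0x0 << 4 → word 0xe0
cnt:1 = 0 → 0x0 << 3 → word 0xe0
tag:1 = 1 → 0x1 << 2 → word 0xe4
err:1 = 1 → 0x1 << 1 → word 0xe6
len:1 = 1 → 0x1 << 0 → word 0xe7
word = 0xe7 → big-endian bytes:
  [0]=0xe7

e7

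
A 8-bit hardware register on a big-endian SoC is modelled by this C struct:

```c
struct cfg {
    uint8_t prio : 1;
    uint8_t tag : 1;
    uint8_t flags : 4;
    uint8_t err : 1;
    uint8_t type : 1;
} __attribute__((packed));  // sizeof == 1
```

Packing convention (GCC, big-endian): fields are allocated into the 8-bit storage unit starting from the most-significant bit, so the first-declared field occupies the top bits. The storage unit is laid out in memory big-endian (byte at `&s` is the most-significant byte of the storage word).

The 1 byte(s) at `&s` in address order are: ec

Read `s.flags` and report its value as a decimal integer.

[0]=0xec (big-endian) → word 0xec
prio [7+:1] = (word>>7) & 0x1 = 1
tag [6+:1] = (word>>6) & 0x1 = 1
flags [2+:4] = (word>>2) & 0xf = 11  ←
err [1+:1] = (word>>1) & 0x1 = 0
type [0+:1] = (word>>0) & 0x1 = 0

11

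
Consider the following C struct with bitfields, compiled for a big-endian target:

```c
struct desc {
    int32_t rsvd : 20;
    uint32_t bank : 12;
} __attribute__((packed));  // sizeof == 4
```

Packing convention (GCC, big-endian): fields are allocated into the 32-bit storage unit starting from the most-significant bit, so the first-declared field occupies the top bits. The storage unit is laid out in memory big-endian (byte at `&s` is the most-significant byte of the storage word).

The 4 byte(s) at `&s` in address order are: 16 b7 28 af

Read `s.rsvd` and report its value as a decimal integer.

93042

[0]=0x16 [1]=0xb7 [2]=0x28 [3]=0xaf (big-endian) → word 0x16b728af
rsvd:20 @ bit 12 → (0x16b728af>>12)&0xfffff = 0x16b72  ←
bank:12 @ bit 0 → (0x16b728af>>0)&0xfff = 0x8af
rsvd signed 20b, MSB=0: value = 93042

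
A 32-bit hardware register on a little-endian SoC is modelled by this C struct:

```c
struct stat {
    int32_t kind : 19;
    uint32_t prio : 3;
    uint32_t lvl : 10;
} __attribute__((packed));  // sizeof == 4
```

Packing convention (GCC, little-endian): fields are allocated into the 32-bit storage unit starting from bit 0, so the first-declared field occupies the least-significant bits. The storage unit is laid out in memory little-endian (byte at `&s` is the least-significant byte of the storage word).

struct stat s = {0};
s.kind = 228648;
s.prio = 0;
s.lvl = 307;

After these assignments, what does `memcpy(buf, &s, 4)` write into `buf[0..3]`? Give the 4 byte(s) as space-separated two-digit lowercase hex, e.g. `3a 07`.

kind:19 = 228648 → 0x37d28 << 0 → word 0x00037d28
prio:3 = 0 → 0x0 << 19 → word 0x00037d28
lvl:10 = 307 → 0x133 << 22 → word 0x4cc37d28
word = 0x4cc37d28 → little-endian bytes:
  [0]=0x28  [1]=0x7d  [2]=0xc3  [3]=0x4c

28 7d c3 4c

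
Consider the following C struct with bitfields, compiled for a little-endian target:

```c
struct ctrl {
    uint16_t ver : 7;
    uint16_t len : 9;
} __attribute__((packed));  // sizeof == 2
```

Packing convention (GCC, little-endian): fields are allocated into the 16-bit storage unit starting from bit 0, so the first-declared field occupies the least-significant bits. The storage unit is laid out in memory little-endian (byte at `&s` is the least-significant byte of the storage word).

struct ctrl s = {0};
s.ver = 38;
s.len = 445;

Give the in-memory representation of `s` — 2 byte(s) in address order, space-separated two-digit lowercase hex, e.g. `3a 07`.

ver:7 = 38 → 0x26 << 0 → word 0x0026
len:9 = 445 → 0x1bd << 7 → word 0xdea6
word = 0xdea6 → little-endian bytes:
  [0]=0xa6  [1]=0xde

a6 de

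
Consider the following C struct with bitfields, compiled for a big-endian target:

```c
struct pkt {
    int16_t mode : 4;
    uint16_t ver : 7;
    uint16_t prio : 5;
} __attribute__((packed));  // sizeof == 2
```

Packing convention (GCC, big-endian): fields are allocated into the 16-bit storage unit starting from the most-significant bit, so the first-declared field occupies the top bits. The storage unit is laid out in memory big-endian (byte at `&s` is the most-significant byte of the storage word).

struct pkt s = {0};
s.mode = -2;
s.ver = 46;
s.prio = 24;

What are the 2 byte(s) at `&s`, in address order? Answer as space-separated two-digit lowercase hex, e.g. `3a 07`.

e5 d8

[12+:4] mode=-2 & 0xf = 0xe; word=0xe000
[5+:7] ver=46 & 0x7f = 0x2e; word=0xe5c0
[0+:5] prio=24 & 0x1f = 0x18; word=0xe5d8
word = 0xe5d8 → big-endian bytes:
  [0]=0xe5  [1]=0xd8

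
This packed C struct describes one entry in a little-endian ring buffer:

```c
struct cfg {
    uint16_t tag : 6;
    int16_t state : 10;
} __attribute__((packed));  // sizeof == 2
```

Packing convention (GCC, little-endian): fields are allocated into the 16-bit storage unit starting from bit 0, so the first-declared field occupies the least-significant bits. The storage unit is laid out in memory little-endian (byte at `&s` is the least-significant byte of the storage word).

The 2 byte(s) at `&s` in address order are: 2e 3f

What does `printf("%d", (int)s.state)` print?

252

[0]=0x2e [1]=0x3f (little-endian) → word 0x3f2e
tag [0+:6] = (word>>0) & 0x3f = 46
state [6+:10] = (word>>6) & 0x3ff = 252  ←
state signed 10b, MSB=0: value = 252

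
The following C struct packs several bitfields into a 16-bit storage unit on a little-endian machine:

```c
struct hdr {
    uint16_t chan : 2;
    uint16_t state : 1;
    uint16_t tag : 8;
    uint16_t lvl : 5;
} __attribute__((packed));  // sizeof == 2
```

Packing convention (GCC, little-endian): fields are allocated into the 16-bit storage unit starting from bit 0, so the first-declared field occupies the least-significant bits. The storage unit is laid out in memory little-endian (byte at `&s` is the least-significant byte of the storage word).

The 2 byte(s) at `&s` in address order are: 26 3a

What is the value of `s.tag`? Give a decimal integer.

[0]=0x26 [1]=0x3a (little-endian) → word 0x3a26
chan:2 @ bit 0 → (0x3a26>>0)&0x3 = 0x2
state:1 @ bit 2 → (0x3a26>>2)&0x1 = 0x1
tag:8 @ bit 3 → (0x3a26>>3)&0xff = 0x44  ←
lvl:5 @ bit 11 → (0x3a26>>11)&0x1f = 0x7

68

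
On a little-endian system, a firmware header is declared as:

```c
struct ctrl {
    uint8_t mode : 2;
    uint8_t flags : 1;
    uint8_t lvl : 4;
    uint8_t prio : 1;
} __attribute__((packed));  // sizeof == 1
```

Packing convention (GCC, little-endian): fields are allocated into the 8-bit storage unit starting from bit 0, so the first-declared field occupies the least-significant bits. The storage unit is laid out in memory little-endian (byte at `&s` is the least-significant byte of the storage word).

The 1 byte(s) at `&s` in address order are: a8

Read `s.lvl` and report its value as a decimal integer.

[0]=0xa8 (little-endian) → word 0xa8
mode [0+:2] = (word>>0) & 0x3 = 0
flags [2+:1] = (word>>2) & 0x1 = 0
lvl [3+:4] = (word>>3) & 0xf = 5  ←
prio [7+:1] = (word>>7) & 0x1 = 1

5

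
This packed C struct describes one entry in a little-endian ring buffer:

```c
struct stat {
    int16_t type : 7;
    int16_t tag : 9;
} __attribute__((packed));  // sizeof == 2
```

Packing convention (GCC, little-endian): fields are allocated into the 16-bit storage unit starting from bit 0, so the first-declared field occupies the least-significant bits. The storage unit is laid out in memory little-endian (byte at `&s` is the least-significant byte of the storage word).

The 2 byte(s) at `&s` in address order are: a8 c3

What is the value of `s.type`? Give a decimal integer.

[0]=0xa8 [1]=0xc3 (little-endian) → word 0xc3a8
type:7 @ bit 0 → (0xc3a8>>0)&0x7f = 0x28  ←
tag:9 @ bit 7 → (0xc3a8>>7)&0x1ff = 0x187
type signed 7b, MSB=0: value = 40

40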